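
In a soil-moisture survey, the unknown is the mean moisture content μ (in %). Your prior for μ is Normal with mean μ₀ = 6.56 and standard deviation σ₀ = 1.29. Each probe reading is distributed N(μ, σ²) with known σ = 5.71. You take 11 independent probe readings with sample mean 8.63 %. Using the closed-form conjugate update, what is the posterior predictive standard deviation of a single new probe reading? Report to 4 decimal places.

For Normal data with known variance σ², a Normal(μ₀, σ₀²) prior on μ is conjugate. Posterior precision = 1/σ₀² + n/σ²; posterior mean is the precision-weighted average of μ₀ and x̄.
σ₀² = 1.29² = 1.6641, σ² = 5.71² = 32.6041; σ² + n·σ₀² = 32.6041 + 11·1.6641 = 50.9092.
Posterior precision = 1/σ₀² + n/σ² = 1/1.6641 + 11/32.6041 = (σ² + n·σ₀²)/(σ₀²σ²) = 50.9092/(1.6641·32.6041); posterior variance σₙ² = σ₀²σ²/(σ² + n·σ₀²) = 1.6641·32.6041/50.9092 = 1.065750.
Predictive variance for one new observation = σₙ² + σ² = 1.6641·32.6041/50.9092 + 32.6041 = σ²·(σ₀² + 50.9092)/50.9092 = 32.6041·52.5733/50.9092 = 33.669850; SD = √(32.6041·52.5733/50.9092) = 5.8026.

5.8026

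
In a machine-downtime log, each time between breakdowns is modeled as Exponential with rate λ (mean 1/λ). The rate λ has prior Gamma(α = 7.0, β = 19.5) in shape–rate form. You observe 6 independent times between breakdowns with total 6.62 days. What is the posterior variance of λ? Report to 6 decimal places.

0.019054

With a Gamma(shape α, rate β) prior on the exponential rate λ, the posterior after n observations with total T = Σxᵢ is Gamma(α+n, β+T).
Posterior: Gamma(7.0+6, 19.5+6.62) = Gamma(13.0, 26.12).
Var = α/β² = 0.019054.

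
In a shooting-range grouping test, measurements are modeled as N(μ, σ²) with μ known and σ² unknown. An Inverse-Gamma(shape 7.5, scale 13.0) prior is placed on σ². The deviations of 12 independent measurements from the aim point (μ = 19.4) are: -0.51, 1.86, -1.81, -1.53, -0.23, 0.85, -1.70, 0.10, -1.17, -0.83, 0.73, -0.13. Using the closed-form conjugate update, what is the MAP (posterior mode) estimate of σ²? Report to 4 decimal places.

With known mean μ and an Inverse-Gamma(α, β) prior on σ², the Normal likelihood is conjugate: posterior is Inv-Gamma(α + n/2, β + Σ(xᵢ−μ)²/2).
Σ(xᵢ−μ)² = (-0.51)² + (1.86)² + (-1.81)² + (-1.53)² + (-0.23)² + (0.85)² + (-1.70)² + (0.10)² + (-1.17)² + (-0.83)² + (0.73)² + (-0.13)² = 15.6197.
Posterior: Inv-Gamma(7.5 + 12/2, 13.0 + 15.6197/2) = Inv-Gamma(13.50, 20.80985).
Mode = β/(α+1) = 20.80985/14.50 = 1.4352.

1.4352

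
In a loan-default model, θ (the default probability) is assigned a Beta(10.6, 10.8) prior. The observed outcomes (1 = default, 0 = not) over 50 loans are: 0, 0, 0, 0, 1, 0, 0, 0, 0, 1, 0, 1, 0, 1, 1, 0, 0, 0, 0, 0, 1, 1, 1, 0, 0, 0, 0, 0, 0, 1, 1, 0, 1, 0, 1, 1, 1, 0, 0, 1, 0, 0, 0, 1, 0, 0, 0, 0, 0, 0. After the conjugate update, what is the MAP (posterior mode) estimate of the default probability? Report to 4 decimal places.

The Beta prior is conjugate to a Binomial/Bernoulli likelihood; the update adds successes to α and failures to β.
Posterior: Beta(α+k, β+n−k) = Beta(10.6+16, 10.8+34) = Beta(26.6, 44.8).
Mode of Beta(a,b) for a,b>1 is (a−1)/(a+b−2) = 25.6/69.4 = 0.3689.

0.3689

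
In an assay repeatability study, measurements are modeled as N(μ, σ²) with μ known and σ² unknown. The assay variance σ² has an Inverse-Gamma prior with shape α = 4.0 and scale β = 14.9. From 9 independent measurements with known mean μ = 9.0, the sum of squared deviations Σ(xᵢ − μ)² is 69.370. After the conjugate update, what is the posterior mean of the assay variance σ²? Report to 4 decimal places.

6.6113

With known mean μ and an Inverse-Gamma(α, β) prior on σ², the Normal likelihood is conjugate: posterior is Inv-Gamma(α + n/2, β + Σ(xᵢ−μ)²/2).
Posterior: Inv-Gamma(4.0 + 9/2, 14.9 + 69.370/2) = Inv-Gamma(8.50, 49.5850).
E[σ²|data] = β/(α−1) = 49.5850/7.50 = 6.6113.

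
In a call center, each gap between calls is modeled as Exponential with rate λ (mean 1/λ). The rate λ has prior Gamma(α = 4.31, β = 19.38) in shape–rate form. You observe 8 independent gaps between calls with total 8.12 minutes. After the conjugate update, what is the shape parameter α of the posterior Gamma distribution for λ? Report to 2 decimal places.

12.31

With a Gamma(shape α, rate β) prior on the exponential rate λ, the posterior after n observations with total T = Σxᵢ is Gamma(α+n, β+T).
Posterior: Gamma(4.31+8, 19.38+8.12) = Gamma(12.31, 27.50).
Posterior α = 12.31.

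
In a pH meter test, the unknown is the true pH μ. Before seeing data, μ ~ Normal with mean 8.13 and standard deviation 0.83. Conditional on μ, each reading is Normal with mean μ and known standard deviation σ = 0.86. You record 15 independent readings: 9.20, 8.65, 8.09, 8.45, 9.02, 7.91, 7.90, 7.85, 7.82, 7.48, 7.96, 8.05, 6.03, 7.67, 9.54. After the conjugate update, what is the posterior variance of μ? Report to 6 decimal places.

For Normal data with known variance σ², a Normal(μ₀, σ₀²) prior on μ is conjugate. Posterior precision = 1/σ₀² + n/σ²; posterior mean is the precision-weighted average of μ₀ and x̄.
σ₀² = 0.83² = 0.6889, σ² = 0.86² = 0.7396; σ² + n·σ₀² = 0.7396 + 15·0.6889 = 11.0731.
Posterior precision = 1/σ₀² + n/σ² = 1/0.6889 + 15/0.7396 = (σ² + n·σ₀²)/(σ₀²σ²) = 11.0731/(0.6889·0.7396); posterior variance σₙ² = σ₀²σ²/(σ² + n·σ₀²) = 0.6889·0.7396/11.0731 = 0.046013.

0.046013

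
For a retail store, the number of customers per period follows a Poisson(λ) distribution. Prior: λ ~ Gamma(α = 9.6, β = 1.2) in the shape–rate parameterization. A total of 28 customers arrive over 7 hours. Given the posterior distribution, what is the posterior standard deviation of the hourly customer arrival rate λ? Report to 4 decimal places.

With a Gamma(shape α, rate β) prior, the Poisson likelihood is conjugate: the posterior is Gamma(α + ΣXᵢ, β + n).
Posterior: Gamma(α+S, β+n) = Gamma(9.6+28, 1.2+7) = Gamma(37.6, 8.2).
SD = √α/β = √37.6/8.2 = 0.7478.

0.7478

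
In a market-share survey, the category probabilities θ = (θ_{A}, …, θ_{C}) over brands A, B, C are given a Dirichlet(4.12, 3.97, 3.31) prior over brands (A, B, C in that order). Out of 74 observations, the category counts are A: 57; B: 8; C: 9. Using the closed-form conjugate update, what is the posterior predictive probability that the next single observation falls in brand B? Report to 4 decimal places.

The Dirichlet prior is conjugate to the Multinomial likelihood: each posterior αⱼ = prior αⱼ + observed count nⱼ.
Posterior concentration: (61.12, 11.97, 12.31), total = 85.40.
P(next = B | data) = α_{B}/Σα = 0.1402.

0.1402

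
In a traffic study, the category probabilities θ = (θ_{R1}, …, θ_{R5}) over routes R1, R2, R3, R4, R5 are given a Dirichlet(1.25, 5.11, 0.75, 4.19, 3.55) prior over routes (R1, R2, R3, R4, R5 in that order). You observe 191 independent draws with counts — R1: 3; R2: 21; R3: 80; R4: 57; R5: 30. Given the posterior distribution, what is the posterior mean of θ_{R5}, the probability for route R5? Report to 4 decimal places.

The Dirichlet prior is conjugate to the Multinomial likelihood: each posterior αⱼ = prior αⱼ + observed count nⱼ.
Posterior concentration: (4.25, 26.11, 80.75, 61.19, 33.55), total = 205.85.
E[θ_{R5}|data] = α_{R5}/Σα = 33.55/205.85 = 0.1630.

0.1630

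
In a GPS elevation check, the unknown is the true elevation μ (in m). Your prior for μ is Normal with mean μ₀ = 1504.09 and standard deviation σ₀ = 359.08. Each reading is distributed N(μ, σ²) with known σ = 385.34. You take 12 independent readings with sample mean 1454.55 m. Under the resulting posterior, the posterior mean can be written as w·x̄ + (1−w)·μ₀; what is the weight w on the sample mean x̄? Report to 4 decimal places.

For Normal data with known variance σ², a Normal(μ₀, σ₀²) prior on μ is conjugate. Posterior precision = 1/σ₀² + n/σ²; posterior mean is the precision-weighted average of μ₀ and x̄.
σ₀² = 359.08² = 128938.4464, σ² = 385.34² = 148486.9156. Prior precision 1/σ₀² = 1/128938.4464; data precision n/σ² = 12/148486.9156.
w = (n/σ²)/(1/σ₀² + n/σ²) = n·σ₀²/(σ² + n·σ₀²) = 12·128938.4464/(148486.9156 + 12·128938.4464) = 1547261.3568/1695748.2724 = 0.9124.

0.9124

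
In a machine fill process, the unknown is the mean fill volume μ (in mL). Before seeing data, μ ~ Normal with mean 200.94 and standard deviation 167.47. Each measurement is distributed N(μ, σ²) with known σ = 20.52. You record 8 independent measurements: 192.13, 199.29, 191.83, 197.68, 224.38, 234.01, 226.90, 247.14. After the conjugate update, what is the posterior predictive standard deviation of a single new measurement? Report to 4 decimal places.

For Normal data with known variance σ², a Normal(μ₀, σ₀²) prior on μ is conjugate. Posterior precision = 1/σ₀² + n/σ²; posterior mean is the precision-weighted average of μ₀ and x̄.
σ₀² = 167.47² = 28046.2009, σ² = 20.52² = 421.0704; σ² + n·σ₀² = 421.0704 + 8·28046.2009 = 224790.6776.
Posterior precision = 1/σ₀² + n/σ² = 1/28046.2009 + 8/421.0704 = (σ² + n·σ₀²)/(σ₀²σ²) = 224790.6776/(28046.2009·421.0704); posterior variance σₙ² = σ₀²σ²/(σ² + n·σ₀²) = 28046.2009·421.0704/224790.6776 = 52.535208.
Predictive variance for one new observation = σₙ² + σ² = 28046.2009·421.0704/224790.6776 + 421.0704 = σ²·(σ₀² + 224790.6776)/224790.6776 = 421.0704·252836.8785/224790.6776 = 473.605608; SD = √(421.0704·252836.8785/224790.6776) = 21.7625.

21.7625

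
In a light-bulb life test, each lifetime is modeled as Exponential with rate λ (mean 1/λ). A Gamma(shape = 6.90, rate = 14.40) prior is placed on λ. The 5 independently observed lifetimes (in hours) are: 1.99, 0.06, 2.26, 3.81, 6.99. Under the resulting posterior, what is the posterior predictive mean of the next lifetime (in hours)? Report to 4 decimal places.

With a Gamma(shape α, rate β) prior on the exponential rate λ, the posterior after n observations with total T = Σxᵢ is Gamma(α+n, β+T).
Sum of observations T = 15.11 hours; n = 5.
Posterior: Gamma(6.90+5, 14.40+15.11) = Gamma(11.90, 29.51).
The predictive distribution for the next observation is Lomax; its mean is β/(α−1) = 29.51/10.90 = 2.7073.

2.7073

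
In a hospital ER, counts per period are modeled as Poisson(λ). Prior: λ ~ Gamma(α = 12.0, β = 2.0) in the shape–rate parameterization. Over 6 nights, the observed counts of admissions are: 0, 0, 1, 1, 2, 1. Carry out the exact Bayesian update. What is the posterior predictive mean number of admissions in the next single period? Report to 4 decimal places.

With a Gamma(shape α, rate β) prior, the Poisson likelihood is conjugate: the posterior is Gamma(α + ΣXᵢ, β + n).
Sum of counts S = 5 over n = 6 nights.
Posterior: Gamma(α+S, β+n) = Gamma(12.0+5, 2.0+6) = Gamma(17.0, 8.0).
The predictive distribution for one future period is NegBinom with mean α/β = 2.1250.

2.1250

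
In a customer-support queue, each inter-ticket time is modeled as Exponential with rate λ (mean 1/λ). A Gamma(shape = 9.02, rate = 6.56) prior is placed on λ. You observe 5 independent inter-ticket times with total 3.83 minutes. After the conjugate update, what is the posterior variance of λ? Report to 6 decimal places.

0.129872

With a Gamma(shape α, rate β) prior on the exponential rate λ, the posterior after n observations with total T = Σxᵢ is Gamma(α+n, β+T).
Posterior: Gamma(9.02+5, 6.56+3.83) = Gamma(14.02, 10.39).
Var = α/β² = 0.129872.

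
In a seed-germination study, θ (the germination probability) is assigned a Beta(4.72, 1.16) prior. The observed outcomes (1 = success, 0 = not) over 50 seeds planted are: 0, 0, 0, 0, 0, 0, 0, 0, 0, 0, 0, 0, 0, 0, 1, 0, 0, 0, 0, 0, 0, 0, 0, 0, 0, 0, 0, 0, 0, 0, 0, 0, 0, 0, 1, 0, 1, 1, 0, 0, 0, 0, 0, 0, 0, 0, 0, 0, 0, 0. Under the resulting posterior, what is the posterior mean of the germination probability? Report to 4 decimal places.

0.1560

The Beta prior is conjugate to a Binomial/Bernoulli likelihood; the update adds successes to α and failures to β.
Posterior: Beta(α+k, β+n−k) = Beta(4.72+4, 1.16+46) = Beta(8.72, 47.16).
Posterior mean = α/(α+β) = 8.72/55.88 = 0.1560.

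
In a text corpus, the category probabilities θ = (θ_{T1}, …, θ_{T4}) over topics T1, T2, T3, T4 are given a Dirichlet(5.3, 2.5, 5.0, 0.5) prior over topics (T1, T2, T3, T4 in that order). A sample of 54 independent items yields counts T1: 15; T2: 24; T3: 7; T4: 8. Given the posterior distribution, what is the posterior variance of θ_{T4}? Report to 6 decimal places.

0.001616

The Dirichlet prior is conjugate to the Multinomial likelihood: each posterior αⱼ = prior αⱼ + observed count nⱼ.
Posterior concentration: (20.3, 26.5, 12.0, 8.5), total = 67.3.
Var[θ_j] = α_j(Σα−α_j)/((Σα)²(Σα+1)) = 8.5·58.8/(67.3²·68.3) = 0.001616.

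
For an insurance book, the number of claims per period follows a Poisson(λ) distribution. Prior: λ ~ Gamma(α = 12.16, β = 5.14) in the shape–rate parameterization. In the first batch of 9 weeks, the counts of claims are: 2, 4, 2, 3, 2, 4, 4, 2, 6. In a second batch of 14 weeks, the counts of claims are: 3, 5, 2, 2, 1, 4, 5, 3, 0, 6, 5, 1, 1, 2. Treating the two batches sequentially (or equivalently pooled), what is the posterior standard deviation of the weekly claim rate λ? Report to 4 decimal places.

0.3201

With a Gamma(shape α, rate β) prior, the Poisson likelihood is conjugate: the posterior is Gamma(α + ΣXᵢ, β + n).
Batch 1: sum of counts S = 29 over n = 9 weeks.
After batch 1: Gamma(α+S, β+n) = Gamma(12.16+29, 5.14+9) = Gamma(41.16, 14.14).
Batch 2: sum of counts S = 40 over n = 14 weeks.
After batch 2: Gamma(α+S, β+n) = Gamma(41.16+40, 14.14+14) = Gamma(81.16, 28.14).
SD = √α/β = √81.16/28.14 = 0.3201.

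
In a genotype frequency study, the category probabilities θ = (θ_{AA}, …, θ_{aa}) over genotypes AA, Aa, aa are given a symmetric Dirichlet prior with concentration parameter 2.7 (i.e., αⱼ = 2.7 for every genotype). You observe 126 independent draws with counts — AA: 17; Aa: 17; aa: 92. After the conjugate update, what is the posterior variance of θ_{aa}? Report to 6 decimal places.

0.001536

The Dirichlet prior is conjugate to the Multinomial likelihood: each posterior αⱼ = prior αⱼ + observed count nⱼ.
Posterior concentration: (19.7, 19.7, 94.7), total = 134.1.
Var[θ_j] = α_j(Σα−α_j)/((Σα)²(Σα+1)) = 94.7·39.4/(134.1²·135.1) = 0.001536.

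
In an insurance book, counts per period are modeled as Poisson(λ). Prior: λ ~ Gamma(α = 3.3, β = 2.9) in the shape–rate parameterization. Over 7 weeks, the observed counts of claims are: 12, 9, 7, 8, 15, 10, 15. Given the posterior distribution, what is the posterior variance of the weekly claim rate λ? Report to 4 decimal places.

0.8091

With a Gamma(shape α, rate β) prior, the Poisson likelihood is conjugate: the posterior is Gamma(α + ΣXᵢ, β + n).
Sum of counts S = 76 over n = 7 weeks.
Posterior: Gamma(α+S, β+n) = Gamma(3.3+76, 2.9+7) = Gamma(79.3, 9.9).
Var = α/β² = 79.3/9.9² = 0.8091.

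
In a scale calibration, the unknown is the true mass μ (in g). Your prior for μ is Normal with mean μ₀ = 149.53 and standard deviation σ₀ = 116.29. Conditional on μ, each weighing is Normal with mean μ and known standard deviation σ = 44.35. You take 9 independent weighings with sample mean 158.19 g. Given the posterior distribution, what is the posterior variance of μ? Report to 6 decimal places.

For Normal data with known variance σ², a Normal(μ₀, σ₀²) prior on μ is conjugate. Posterior precision = 1/σ₀² + n/σ²; posterior mean is the precision-weighted average of μ₀ and x̄.
σ₀² = 116.29² = 13523.3641, σ² = 44.35² = 1966.9225; σ² + n·σ₀² = 1966.9225 + 9·13523.3641 = 123677.1994.
Posterior precision = 1/σ₀² + n/σ² = 1/13523.3641 + 9/1966.9225 = (σ² + n·σ₀²)/(σ₀²σ²) = 123677.1994/(13523.3641·1966.9225); posterior variance σₙ² = σ₀²σ²/(σ² + n·σ₀²) = 13523.3641·1966.9225/123677.1994 = 215.071244.

215.071244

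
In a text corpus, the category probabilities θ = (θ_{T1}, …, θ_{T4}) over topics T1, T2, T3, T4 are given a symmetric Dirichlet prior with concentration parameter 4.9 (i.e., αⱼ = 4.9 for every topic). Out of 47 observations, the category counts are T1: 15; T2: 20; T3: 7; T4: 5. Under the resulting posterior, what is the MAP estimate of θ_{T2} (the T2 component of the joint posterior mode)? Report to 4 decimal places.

The Dirichlet prior is conjugate to the Multinomial likelihood: each posterior αⱼ = prior αⱼ + observed count nⱼ.
Posterior concentration: (19.9, 24.9, 11.9, 9.9), total = 66.6.
Joint mode component: (α_{T2}−1)/(Σα−K) = 23.9/62.6 = 0.3818.

0.3818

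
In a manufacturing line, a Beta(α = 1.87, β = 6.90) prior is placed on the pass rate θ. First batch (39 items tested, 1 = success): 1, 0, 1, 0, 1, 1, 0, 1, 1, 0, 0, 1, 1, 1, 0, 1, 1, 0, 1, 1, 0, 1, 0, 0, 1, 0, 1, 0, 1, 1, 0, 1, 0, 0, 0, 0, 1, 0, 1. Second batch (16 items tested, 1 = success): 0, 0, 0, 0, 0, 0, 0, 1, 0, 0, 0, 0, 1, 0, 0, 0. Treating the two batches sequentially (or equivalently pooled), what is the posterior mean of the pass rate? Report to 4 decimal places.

The Beta prior is conjugate to a Binomial/Bernoulli likelihood; the update adds successes to α and failures to β.
After batch 1: Beta(1.87+21, 6.90+18) = Beta(22.87, 24.90).
After batch 2: Beta(22.87+2, 24.90+14) = Beta(24.87, 38.90).
Posterior mean = α/(α+β) = 24.87/63.77 = 0.3900.

0.3900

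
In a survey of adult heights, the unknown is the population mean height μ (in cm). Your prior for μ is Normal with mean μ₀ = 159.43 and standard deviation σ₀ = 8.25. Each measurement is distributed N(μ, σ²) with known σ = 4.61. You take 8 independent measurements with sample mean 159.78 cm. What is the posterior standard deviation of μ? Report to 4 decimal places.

1.5990

For Normal data with known variance σ², a Normal(μ₀, σ₀²) prior on μ is conjugate. Posterior precision = 1/σ₀² + n/σ²; posterior mean is the precision-weighted average of μ₀ and x̄.
σ₀² = 8.25² = 68.0625, σ² = 4.61² = 21.2521; σ² + n·σ₀² = 21.2521 + 8·68.0625 = 565.7521.
Posterior precision = 1/σ₀² + n/σ² = 1/68.0625 + 8/21.2521 = (σ² + n·σ₀²)/(σ₀²σ²) = 565.7521/(68.0625·21.2521); posterior variance σₙ² = σ₀²σ²/(σ² + n·σ₀²) = 68.0625·21.2521/565.7521 = 2.556722.
Posterior SD = √σₙ² = √(68.0625·21.2521/565.7521) = 1.5990.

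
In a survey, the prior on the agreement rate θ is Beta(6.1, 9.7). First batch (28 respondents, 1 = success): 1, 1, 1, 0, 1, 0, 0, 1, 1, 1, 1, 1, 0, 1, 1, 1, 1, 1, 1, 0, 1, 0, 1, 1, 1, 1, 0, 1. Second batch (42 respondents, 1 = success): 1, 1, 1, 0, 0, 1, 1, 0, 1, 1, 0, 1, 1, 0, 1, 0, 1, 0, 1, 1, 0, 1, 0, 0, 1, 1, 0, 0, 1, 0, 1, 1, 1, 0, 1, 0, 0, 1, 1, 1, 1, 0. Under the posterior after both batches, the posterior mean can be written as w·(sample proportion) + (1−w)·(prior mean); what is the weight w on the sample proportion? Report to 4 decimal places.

The Beta prior is conjugate to a Binomial/Bernoulli likelihood; the update adds successes to α and failures to β.
Total number of respondents: n = 28 + 42 = 70.
Posterior mean = (α₀+k)/(α₀+β₀+n) = [n/(α₀+β₀+n)]·(k/n) + [(α₀+β₀)/(α₀+β₀+n)]·α₀/(α₀+β₀), so only n and the prior enter the weight.
The weight on the data is w = n/(α₀+β₀+n) = 70/(6.1+9.7+70) = 70/85.8 = 0.8159.

0.8159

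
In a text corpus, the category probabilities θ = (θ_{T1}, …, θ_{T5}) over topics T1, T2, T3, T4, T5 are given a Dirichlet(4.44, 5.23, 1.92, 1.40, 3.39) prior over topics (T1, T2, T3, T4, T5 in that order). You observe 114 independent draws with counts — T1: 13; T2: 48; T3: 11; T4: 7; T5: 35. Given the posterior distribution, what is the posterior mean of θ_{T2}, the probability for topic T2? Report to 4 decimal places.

0.4083

The Dirichlet prior is conjugate to the Multinomial likelihood: each posterior αⱼ = prior αⱼ + observed count nⱼ.
Posterior concentration: (17.44, 53.23, 12.92, 8.40, 38.39), total = 130.38.
E[θ_{T2}|data] = α_{T2}/Σα = 53.23/130.38 = 0.4083.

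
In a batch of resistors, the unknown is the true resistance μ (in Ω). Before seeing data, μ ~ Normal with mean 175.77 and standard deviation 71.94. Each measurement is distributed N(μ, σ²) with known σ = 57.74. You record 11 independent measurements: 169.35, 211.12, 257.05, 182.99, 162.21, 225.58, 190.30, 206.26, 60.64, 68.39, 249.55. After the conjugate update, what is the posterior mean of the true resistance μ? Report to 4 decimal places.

For Normal data with known variance σ², a Normal(μ₀, σ₀²) prior on μ is conjugate. Posterior precision = 1/σ₀² + n/σ²; posterior mean is the precision-weighted average of μ₀ and x̄.
Σxᵢ = 169.35 + 211.12 + 257.05 + 182.99 + 162.21 + 225.58 + 190.30 + 206.26 + 60.64 + 68.39 + 249.55 = 1983.44, so n·x̄ = 1983.44.
σ₀² = 71.94² = 5175.3636, σ² = 57.74² = 3333.9076; σ² + n·σ₀² = 3333.9076 + 11·5175.3636 = 60262.9072.
Posterior mean = (μ₀/σ₀² + n·x̄/σ²)/(1/σ₀² + n/σ²) = (σ²·μ₀ + σ₀²·n·x̄)/(σ² + n·σ₀²) = (3333.9076·175.77 + 5175.3636·1983.44)/60262.9072 = 10851024.117636/60262.9072 = 180.0614.

180.0614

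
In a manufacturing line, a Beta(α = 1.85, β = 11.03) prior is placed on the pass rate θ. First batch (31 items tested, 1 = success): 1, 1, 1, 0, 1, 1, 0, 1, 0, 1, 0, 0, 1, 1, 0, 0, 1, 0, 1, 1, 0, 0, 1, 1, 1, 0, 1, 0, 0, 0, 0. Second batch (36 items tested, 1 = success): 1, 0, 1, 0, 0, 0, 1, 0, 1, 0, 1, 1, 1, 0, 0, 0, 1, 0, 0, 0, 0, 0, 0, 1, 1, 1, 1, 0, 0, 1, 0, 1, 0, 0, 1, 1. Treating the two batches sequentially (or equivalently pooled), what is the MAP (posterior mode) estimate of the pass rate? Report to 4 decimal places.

The Beta prior is conjugate to a Binomial/Bernoulli likelihood; the update adds successes to α and failures to β.
After batch 1: Beta(1.85+16, 11.03+15) = Beta(17.85, 26.03).
After batch 2: Beta(17.85+16, 26.03+20) = Beta(33.85, 46.03).
Mode of Beta(a,b) for a,b>1 is (a−1)/(a+b−2) = 32.85/77.88 = 0.4218.

0.4218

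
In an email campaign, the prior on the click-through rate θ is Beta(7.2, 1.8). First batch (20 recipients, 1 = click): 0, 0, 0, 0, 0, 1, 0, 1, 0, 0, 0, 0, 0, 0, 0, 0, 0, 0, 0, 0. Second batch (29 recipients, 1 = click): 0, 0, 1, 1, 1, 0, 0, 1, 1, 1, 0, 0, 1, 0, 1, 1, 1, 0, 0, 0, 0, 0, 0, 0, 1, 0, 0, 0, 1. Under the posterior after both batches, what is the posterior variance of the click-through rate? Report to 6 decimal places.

0.003931

The Beta prior is conjugate to a Binomial/Bernoulli likelihood; the update adds successes to α and failures to β.
After batch 1: Beta(7.2+2, 1.8+18) = Beta(9.2, 19.8).
After batch 2: Beta(9.2+12, 19.8+17) = Beta(21.2, 36.8).
Var = αβ/((α+β)²(α+β+1)) = 21.2·36.8/(58.0²·59.0) = 0.003931.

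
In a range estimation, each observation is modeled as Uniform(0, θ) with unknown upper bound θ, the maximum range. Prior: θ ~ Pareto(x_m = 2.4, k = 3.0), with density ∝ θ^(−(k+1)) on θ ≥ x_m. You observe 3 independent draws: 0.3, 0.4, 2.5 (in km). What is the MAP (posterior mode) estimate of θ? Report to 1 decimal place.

A Pareto(scale x_m, shape k) prior on the upper bound θ of Uniform(0, θ) is conjugate: posterior is Pareto(max(x_m, max xᵢ), k + n).
Sample maximum = 2.5; prior scale x_m = 2.4 → posterior scale = max = 2.5.
Posterior shape = 3.0 + 3 = 6.0.
The Pareto density is decreasing on [x_m, ∞), so the mode is x_m = 2.5.

2.5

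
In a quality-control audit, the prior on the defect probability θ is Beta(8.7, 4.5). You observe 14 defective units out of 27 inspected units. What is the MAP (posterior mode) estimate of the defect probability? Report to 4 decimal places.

0.5681

The Beta prior is conjugate to a Binomial/Bernoulli likelihood; the update adds successes to α and failures to β.
Posterior: Beta(α+k, β+n−k) = Beta(8.7+14, 4.5+13) = Beta(22.7, 17.5).
Mode of Beta(a,b) for a,b>1 is (a−1)/(a+b−2) = 21.7/38.2 = 0.5681.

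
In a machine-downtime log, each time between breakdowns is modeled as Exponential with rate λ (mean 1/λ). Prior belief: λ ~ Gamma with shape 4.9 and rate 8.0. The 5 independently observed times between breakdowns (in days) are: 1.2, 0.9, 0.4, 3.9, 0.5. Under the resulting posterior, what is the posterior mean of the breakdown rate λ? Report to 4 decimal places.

With a Gamma(shape α, rate β) prior on the exponential rate λ, the posterior after n observations with total T = Σxᵢ is Gamma(α+n, β+T).
Sum of observations T = 6.9 days; n = 5.
Posterior: Gamma(4.9+5, 8.0+6.9) = Gamma(9.9, 14.9).
Posterior mean of λ = α/β = 9.9/14.9 = 0.6644.

0.6644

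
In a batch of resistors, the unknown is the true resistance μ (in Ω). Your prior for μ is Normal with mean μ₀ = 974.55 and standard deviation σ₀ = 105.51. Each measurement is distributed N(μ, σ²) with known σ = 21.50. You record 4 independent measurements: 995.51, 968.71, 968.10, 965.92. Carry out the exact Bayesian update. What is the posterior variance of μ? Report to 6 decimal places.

For Normal data with known variance σ², a Normal(μ₀, σ₀²) prior on μ is conjugate. Posterior precision = 1/σ₀² + n/σ²; posterior mean is the precision-weighted average of μ₀ and x̄.
σ₀² = 105.51² = 11132.3601, σ² = 21.50² = 462.25; σ² + n·σ₀² = 462.25 + 4·11132.3601 = 44991.6904.
Posterior precision = 1/σ₀² + n/σ² = 1/11132.3601 + 4/462.25 = (σ² + n·σ₀²)/(σ₀²σ²) = 44991.6904/(11132.3601·462.25); posterior variance σₙ² = σ₀²σ²/(σ² + n·σ₀²) = 11132.3601·462.25/44991.6904 = 114.375197.

114.375197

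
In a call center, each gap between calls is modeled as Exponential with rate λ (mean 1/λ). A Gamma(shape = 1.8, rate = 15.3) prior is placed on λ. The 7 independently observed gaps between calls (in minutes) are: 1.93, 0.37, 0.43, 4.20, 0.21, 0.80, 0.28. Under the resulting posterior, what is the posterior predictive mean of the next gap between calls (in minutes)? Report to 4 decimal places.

With a Gamma(shape α, rate β) prior on the exponential rate λ, the posterior after n observations with total T = Σxᵢ is Gamma(α+n, β+T).
Sum of observations T = 8.22 minutes; n = 7.
Posterior: Gamma(1.8+7, 15.3+8.22) = Gamma(8.8, 23.52).
The predictive distribution for the next observation is Lomax; its mean is β/(α−1) = 23.52/7.8 = 3.0154.

3.0154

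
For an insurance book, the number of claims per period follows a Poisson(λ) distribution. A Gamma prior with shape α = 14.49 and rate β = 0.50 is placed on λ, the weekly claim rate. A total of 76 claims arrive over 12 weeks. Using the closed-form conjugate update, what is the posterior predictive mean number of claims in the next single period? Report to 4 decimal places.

7.2392

With a Gamma(shape α, rate β) prior, the Poisson likelihood is conjugate: the posterior is Gamma(α + ΣXᵢ, β + n).
Posterior: Gamma(α+S, β+n) = Gamma(14.49+76, 0.50+12) = Gamma(90.49, 12.50).
The predictive distribution for one future period is NegBinom with mean α/β = 7.2392.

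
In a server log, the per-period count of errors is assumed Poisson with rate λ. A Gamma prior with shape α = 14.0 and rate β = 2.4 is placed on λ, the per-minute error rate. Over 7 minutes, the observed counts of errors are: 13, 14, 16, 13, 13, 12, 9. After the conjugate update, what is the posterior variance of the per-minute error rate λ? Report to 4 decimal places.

1.1770

With a Gamma(shape α, rate β) prior, the Poisson likelihood is conjugate: the posterior is Gamma(α + ΣXᵢ, β + n).
Sum of counts S = 90 over n = 7 minutes.
Posterior: Gamma(α+S, β+n) = Gamma(14.0+90, 2.4+7) = Gamma(104.0, 9.4).
Var = α/β² = 104.0/9.4² = 1.1770.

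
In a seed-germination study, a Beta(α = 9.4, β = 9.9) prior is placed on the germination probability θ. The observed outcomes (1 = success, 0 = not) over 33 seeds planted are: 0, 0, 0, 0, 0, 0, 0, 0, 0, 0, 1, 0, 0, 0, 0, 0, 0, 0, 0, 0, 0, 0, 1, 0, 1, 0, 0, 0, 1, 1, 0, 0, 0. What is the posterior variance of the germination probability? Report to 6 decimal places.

The Beta prior is conjugate to a Binomial/Bernoulli likelihood; the update adds successes to α and failures to β.
Posterior: Beta(α+k, β+n−k) = Beta(9.4+5, 9.9+28) = Beta(14.4, 37.9).
Var = αβ/((α+β)²(α+β+1)) = 14.4·37.9/(52.3²·53.3) = 0.003743.

0.003743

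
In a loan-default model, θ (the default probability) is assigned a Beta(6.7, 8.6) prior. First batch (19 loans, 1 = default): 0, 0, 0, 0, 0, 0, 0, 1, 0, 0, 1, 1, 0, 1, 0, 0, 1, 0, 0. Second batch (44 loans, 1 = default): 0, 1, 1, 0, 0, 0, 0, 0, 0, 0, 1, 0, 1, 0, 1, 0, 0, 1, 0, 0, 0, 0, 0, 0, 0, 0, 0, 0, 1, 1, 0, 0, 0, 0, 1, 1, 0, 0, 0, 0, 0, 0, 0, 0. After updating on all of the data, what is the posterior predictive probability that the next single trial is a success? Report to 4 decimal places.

0.2771

The Beta prior is conjugate to a Binomial/Bernoulli likelihood; the update adds successes to α and failures to β.
After batch 1: Beta(6.7+5, 8.6+14) = Beta(11.7, 22.6).
After batch 2: Beta(11.7+10, 22.6+34) = Beta(21.7, 56.6).
For a single future Bernoulli trial, P(success | data) = α/(α+β) = 0.2771.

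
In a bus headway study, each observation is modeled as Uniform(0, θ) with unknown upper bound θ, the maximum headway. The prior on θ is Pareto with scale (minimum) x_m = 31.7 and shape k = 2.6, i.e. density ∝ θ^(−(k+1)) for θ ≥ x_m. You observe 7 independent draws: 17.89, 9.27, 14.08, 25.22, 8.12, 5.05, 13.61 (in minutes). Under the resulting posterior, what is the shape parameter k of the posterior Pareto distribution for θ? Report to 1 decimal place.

A Pareto(scale x_m, shape k) prior on the upper bound θ of Uniform(0, θ) is conjugate: posterior is Pareto(max(x_m, max xᵢ), k + n).
Sample maximum = 25.22; prior scale x_m = 31.7 → posterior scale = max = 31.70.
Posterior shape = 2.6 + 7 = 9.6.
Posterior shape k = 9.6.

9.6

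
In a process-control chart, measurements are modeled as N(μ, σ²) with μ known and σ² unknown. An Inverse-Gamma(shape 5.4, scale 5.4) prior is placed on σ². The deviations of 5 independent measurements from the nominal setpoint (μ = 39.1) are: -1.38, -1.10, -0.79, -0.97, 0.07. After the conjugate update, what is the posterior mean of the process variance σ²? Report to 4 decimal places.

With known mean μ and an Inverse-Gamma(α, β) prior on σ², the Normal likelihood is conjugate: posterior is Inv-Gamma(α + n/2, β + Σ(xᵢ−μ)²/2).
Σ(xᵢ−μ)² = (-1.38)² + (-1.10)² + (-0.79)² + (-0.97)² + (0.07)² = 4.6843.
Posterior: Inv-Gamma(5.4 + 5/2, 5.4 + 4.6843/2) = Inv-Gamma(7.90, 7.74215).
E[σ²|data] = β/(α−1) = 7.74215/6.90 = 1.1221.

1.1221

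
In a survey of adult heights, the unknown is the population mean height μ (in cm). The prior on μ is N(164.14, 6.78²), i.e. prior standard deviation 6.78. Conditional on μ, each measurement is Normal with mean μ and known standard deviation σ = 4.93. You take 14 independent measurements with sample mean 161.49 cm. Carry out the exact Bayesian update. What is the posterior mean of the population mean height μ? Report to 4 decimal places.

For Normal data with known variance σ², a Normal(μ₀, σ₀²) prior on μ is conjugate. Posterior precision = 1/σ₀² + n/σ²; posterior mean is the precision-weighted average of μ₀ and x̄.
n·x̄ = 14·161.49 = 2260.86.
σ₀² = 6.78² = 45.9684, σ² = 4.93² = 24.3049; σ² + n·σ₀² = 24.3049 + 14·45.9684 = 667.8625.
Posterior mean = (μ₀/σ₀² + n·x̄/σ²)/(1/σ₀² + n/σ²) = (σ²·μ₀ + σ₀²·n·x̄)/(σ² + n·σ₀²) = (24.3049·164.14 + 45.9684·2260.86)/667.8625 = 107917.52311/667.8625 = 161.5864.

161.5864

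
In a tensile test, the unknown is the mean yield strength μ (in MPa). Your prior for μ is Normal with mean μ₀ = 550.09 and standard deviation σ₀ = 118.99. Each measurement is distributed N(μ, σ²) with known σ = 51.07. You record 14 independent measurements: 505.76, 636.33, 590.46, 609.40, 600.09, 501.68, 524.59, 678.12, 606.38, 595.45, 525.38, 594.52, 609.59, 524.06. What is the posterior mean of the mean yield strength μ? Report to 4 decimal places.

For Normal data with known variance σ², a Normal(μ₀, σ₀²) prior on μ is conjugate. Posterior precision = 1/σ₀² + n/σ²; posterior mean is the precision-weighted average of μ₀ and x̄.
Σxᵢ = 505.76 + 636.33 + 590.46 + 609.40 + 600.09 + 501.68 + 524.59 + 678.12 + 606.38 + 595.45 + 525.38 + 594.52 + 609.59 + 524.06 = 8101.81, so n·x̄ = 8101.81.
σ₀² = 118.99² = 14158.6201, σ² = 51.07² = 2608.1449; σ² + n·σ₀² = 2608.1449 + 14·14158.6201 = 200828.8263.
Posterior mean = (μ₀/σ₀² + n·x̄/σ²)/(1/σ₀² + n/σ²) = (σ²·μ₀ + σ₀²·n·x̄)/(σ² + n·σ₀²) = (2608.1449·550.09 + 14158.6201·8101.81)/200828.8263 = 116145164.340422/200828.8263 = 578.3291.

578.3291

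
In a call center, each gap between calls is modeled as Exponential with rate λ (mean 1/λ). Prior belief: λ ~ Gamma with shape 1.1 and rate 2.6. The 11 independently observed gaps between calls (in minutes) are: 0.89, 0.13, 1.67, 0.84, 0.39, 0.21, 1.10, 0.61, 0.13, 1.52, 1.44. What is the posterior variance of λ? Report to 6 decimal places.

0.091018

With a Gamma(shape α, rate β) prior on the exponential rate λ, the posterior after n observations with total T = Σxᵢ is Gamma(α+n, β+T).
Sum of observations T = 8.93 minutes; n = 11.
Posterior: Gamma(1.1+11, 2.6+8.93) = Gamma(12.1, 11.53).
Var = α/β² = 0.091018.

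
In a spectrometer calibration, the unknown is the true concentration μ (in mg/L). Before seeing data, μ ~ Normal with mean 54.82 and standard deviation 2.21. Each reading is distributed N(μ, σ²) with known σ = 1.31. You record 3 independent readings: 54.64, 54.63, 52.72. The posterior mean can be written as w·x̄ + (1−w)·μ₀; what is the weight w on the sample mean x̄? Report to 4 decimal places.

For Normal data with known variance σ², a Normal(μ₀, σ₀²) prior on μ is conjugate. Posterior precision = 1/σ₀² + n/σ²; posterior mean is the precision-weighted average of μ₀ and x̄.
σ₀² = 2.21² = 4.8841, σ² = 1.31² = 1.7161. Prior precision 1/σ₀² = 1/4.8841; data precision n/σ² = 3/1.7161.
w = (n/σ²)/(1/σ₀² + n/σ²) = n·σ₀²/(σ² + n·σ₀²) = 3·4.8841/(1.7161 + 3·4.8841) = 14.6523/16.3684 = 0.8952.

0.8952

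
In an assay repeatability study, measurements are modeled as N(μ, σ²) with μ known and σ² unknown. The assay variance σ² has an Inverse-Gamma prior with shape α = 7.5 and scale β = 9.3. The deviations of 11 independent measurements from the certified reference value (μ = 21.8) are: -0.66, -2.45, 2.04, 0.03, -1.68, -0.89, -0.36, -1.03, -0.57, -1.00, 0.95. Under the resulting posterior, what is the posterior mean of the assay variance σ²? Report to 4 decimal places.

1.5097

With known mean μ and an Inverse-Gamma(α, β) prior on σ², the Normal likelihood is conjugate: posterior is Inv-Gamma(α + n/2, β + Σ(xᵢ−μ)²/2).
Σ(xᵢ−μ)² = (-0.66)² + (-2.45)² + (2.04)² + (0.03)² + (-1.68)² + (-0.89)² + (-0.36)² + (-1.03)² + (-0.57)² + (-1.00)² + (0.95)² = 17.6330.
Posterior: Inv-Gamma(7.5 + 11/2, 9.3 + 17.6330/2) = Inv-Gamma(13.00, 18.11650).
E[σ²|data] = β/(α−1) = 18.11650/12.00 = 1.5097.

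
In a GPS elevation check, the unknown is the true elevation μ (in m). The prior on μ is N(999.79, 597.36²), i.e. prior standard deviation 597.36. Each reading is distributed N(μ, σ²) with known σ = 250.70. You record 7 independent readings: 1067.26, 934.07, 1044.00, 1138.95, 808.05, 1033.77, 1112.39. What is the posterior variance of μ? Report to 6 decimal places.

8758.269310

For Normal data with known variance σ², a Normal(μ₀, σ₀²) prior on μ is conjugate. Posterior precision = 1/σ₀² + n/σ²; posterior mean is the precision-weighted average of μ₀ and x̄.
σ₀² = 597.36² = 356838.9696, σ² = 250.70² = 62850.49; σ² + n·σ₀² = 62850.49 + 7·356838.9696 = 2560723.2772.
Posterior precision = 1/σ₀² + n/σ² = 1/356838.9696 + 7/62850.49 = (σ² + n·σ₀²)/(σ₀²σ²) = 2560723.2772/(356838.9696·62850.49); posterior variance σₙ² = σ₀²σ²/(σ² + n·σ₀²) = 356838.9696·62850.49/2560723.2772 = 8758.269310.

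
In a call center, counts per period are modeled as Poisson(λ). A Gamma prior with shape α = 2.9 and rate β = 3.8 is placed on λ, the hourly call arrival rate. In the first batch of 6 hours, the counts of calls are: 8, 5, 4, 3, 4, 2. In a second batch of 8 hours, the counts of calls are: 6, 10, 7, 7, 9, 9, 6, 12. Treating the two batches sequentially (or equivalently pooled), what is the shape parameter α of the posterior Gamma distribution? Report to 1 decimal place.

With a Gamma(shape α, rate β) prior, the Poisson likelihood is conjugate: the posterior is Gamma(α + ΣXᵢ, β + n).
Batch 1: sum of counts S = 26 over n = 6 hours.
After batch 1: Gamma(α+S, β+n) = Gamma(2.9+26, 3.8+6) = Gamma(28.9, 9.8).
Batch 2: sum of counts S = 66 over n = 8 hours.
After batch 2: Gamma(α+S, β+n) = Gamma(28.9+66, 9.8+8) = Gamma(94.9, 17.8).
Posterior α = 94.9.

94.9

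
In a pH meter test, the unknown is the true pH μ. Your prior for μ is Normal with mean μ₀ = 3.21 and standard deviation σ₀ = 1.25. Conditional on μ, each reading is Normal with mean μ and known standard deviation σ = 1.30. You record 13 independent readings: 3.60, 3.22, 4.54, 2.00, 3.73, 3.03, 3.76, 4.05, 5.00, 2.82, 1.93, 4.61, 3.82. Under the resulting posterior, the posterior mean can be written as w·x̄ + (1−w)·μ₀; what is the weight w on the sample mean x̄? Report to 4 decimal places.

0.9232

For Normal data with known variance σ², a Normal(μ₀, σ₀²) prior on μ is conjugate. Posterior precision = 1/σ₀² + n/σ²; posterior mean is the precision-weighted average of μ₀ and x̄.
σ₀² = 1.25² = 1.5625, σ² = 1.30² = 1.69. Prior precision 1/σ₀² = 1/1.5625; data precision n/σ² = 13/1.69.
w = (n/σ²)/(1/σ₀² + n/σ²) = n·σ₀²/(σ² + n·σ₀²) = 13·1.5625/(1.69 + 13·1.5625) = 20.3125/22.0025 = 0.9232.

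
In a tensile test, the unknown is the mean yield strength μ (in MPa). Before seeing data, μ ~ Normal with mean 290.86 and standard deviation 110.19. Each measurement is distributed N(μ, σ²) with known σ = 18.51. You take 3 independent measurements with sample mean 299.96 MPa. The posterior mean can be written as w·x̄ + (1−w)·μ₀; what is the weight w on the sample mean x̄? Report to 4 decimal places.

0.9907

For Normal data with known variance σ², a Normal(μ₀, σ₀²) prior on μ is conjugate. Posterior precision = 1/σ₀² + n/σ²; posterior mean is the precision-weighted average of μ₀ and x̄.
σ₀² = 110.19² = 12141.8361, σ² = 18.51² = 342.6201. Prior precision 1/σ₀² = 1/12141.8361; data precision n/σ² = 3/342.6201.
w = (n/σ²)/(1/σ₀² + n/σ²) = n·σ₀²/(σ² + n·σ₀²) = 3·12141.8361/(342.6201 + 3·12141.8361) = 36425.5083/36768.1284 = 0.9907.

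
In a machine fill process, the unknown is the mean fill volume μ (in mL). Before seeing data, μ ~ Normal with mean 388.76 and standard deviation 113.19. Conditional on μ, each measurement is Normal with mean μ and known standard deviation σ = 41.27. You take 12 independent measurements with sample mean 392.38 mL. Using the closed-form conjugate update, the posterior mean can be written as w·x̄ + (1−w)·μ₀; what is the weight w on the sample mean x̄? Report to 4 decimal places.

0.9890

For Normal data with known variance σ², a Normal(μ₀, σ₀²) prior on μ is conjugate. Posterior precision = 1/σ₀² + n/σ²; posterior mean is the precision-weighted average of μ₀ and x̄.
σ₀² = 113.19² = 12811.9761, σ² = 41.27² = 1703.2129. Prior precision 1/σ₀² = 1/12811.9761; data precision n/σ² = 12/1703.2129.
w = (n/σ²)/(1/σ₀² + n/σ²) = n·σ₀²/(σ² + n·σ₀²) = 12·12811.9761/(1703.2129 + 12·12811.9761) = 153743.7132/155446.9261 = 0.9890.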